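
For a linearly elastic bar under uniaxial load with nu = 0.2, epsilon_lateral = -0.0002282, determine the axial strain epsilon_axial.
Model: a linearly elastic bar under uniaxial load, so epsilon_lateral = -nu·epsilon_axial.
Solve for epsilon_axial: epsilon_axial = -epsilon_lateral / nu.
Substitute:
  epsilon_axial = -(-0.0002282) / 0.2
  epsilon_axial = 0.001141
Final answer: epsilon_axial = 0.001141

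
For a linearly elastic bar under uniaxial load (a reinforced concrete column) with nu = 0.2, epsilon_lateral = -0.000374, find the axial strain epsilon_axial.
Model: a linearly elastic bar under uniaxial load, so epsilon_lateral = -nu·epsilon_axial.
Solve for epsilon_axial: epsilon_axial = -epsilon_lateral / nu.
Substitute:
  epsilon_axial = -(-0.000374) / 0.2
  epsilon_axial = 0.00187
Final answer: epsilon_axial = 0.00187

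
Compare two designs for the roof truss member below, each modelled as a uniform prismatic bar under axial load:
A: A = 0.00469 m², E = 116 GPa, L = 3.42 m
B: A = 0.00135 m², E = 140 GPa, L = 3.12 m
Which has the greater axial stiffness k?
Model: a uniform prismatic bar under axial load, so k = (A·E) / L (SI units).
  A: k = (0.00469 × (1.16 × 10¹¹)) / 3.42 = 1.591 × 10⁸ N/m = 159.1 MN/m
  B: k = (0.00135 × (1.4 × 10¹¹)) / 3.12 = 6.058 × 10⁷ N/m = 60.58 MN/m
159.1 MN/m > 60.58 MN/m, so A is larger.
Final answer: A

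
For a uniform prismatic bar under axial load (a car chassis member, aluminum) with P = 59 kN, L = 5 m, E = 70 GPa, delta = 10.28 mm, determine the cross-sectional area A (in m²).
Model: a uniform prismatic bar under axial load, so delta = (P·L) / (A·E).
Solve for A: A = (P·L) / (delta·E).
Convert to SI units:
  P = 59 kN = 59000 N
  E = 70 GPa = 7 × 10¹⁰ Pa
  delta = 10.28 mm = 0.01028 m
Substitute:
  A = (59000 × 5) / (0.01028 × (7 × 10¹⁰))
  A = 0.0004099 m²
Final answer: A = 0.0004099 m²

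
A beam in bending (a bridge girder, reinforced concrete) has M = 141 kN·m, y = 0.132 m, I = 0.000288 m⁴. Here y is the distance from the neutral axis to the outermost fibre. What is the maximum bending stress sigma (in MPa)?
Model: a beam in bending, so sigma = (M·y) / I.
Convert to SI units:
  M = 141 kN·m = 141000 N·m
Substitute:
  sigma = (141000 × 0.132) / 0.000288
  sigma = 6.462 × 10⁷ Pa
Convert: sigma = 6.462 × 10⁷ Pa = 64.62 MPa
Final answer: sigma = 64.62 MPa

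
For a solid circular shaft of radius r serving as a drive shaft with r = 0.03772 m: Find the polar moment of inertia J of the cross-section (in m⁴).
Model: a solid circular shaft of radius r, so J = (π·r^4) / 2.
Substitute:
  J = (π × 0.03772^4) / 2
  J = 3.18 × 10⁻⁶ m⁴
Final answer: J = 3.18 × 10⁻⁶ m⁴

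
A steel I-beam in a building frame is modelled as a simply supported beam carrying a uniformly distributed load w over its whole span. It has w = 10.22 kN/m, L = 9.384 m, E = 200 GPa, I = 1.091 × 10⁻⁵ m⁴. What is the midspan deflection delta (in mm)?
Model: a simply supported beam carrying a uniformly distributed load w over its whole span, so delta = (5·w·L^4) / (384·E·I).
Convert to SI units:
  w = 10.22 kN/m = 10220 N/m
  E = 200 GPa = 2 × 10¹¹ Pa
Substitute:
  delta = (5 × 10220 × 9.384^4) / (384 × (2 × 10¹¹) × (1.091 × 10⁻⁵))
  delta = 0.4729 m
Convert: delta = 0.4729 m = 472.9 mm
Final answer: delta = 472.9 mm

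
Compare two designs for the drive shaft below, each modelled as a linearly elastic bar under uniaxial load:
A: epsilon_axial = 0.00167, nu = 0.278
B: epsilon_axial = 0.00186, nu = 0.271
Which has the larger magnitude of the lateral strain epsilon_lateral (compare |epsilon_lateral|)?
Model: a linearly elastic bar under uniaxial load, so epsilon_lateral = -nu·epsilon_axial (SI units).
  A: epsilon_lateral = -(0.278 × 0.00167) = -0.0004643
  B: epsilon_lateral = -(0.271 × 0.00186) = -0.0005041
|epsilon_lateral|: A = 0.0004643, B = 0.0005041, so B is larger in magnitude.
Final answer: B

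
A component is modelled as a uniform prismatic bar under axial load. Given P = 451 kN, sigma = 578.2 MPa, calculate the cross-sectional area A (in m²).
Model: a uniform prismatic bar under axial load, so sigma = P / A.
Solve for A: A = P / sigma.
Convert to SI units:
  P = 451 kN = 451000 N
  sigma = 578.2 MPa = 5.782 × 10⁸ Pa
Substitute:
  A = 451000 / (5.782 × 10⁸)
  A = 0.00078 m²
Final answer: A = 0.00078 m²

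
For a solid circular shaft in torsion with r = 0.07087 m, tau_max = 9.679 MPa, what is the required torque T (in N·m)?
Model: a solid circular shaft in torsion, so tau_max = (2·T) / (π·r^3).
Solve for T: T = (π·tau_max·r^3) / 2.
Convert to SI units:
  tau_max = 9.679 MPa = 9.679 × 10⁶ Pa
Substitute:
  T = (π × (9.679 × 10⁶) × 0.07087^3) / 2
  T = 5412 N·m
Final answer: T = 5412 N·m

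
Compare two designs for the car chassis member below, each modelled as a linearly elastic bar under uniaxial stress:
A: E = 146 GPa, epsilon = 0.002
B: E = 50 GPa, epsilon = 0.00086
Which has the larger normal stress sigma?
Model: a linearly elastic bar under uniaxial stress, so sigma = E·epsilon (SI units).
  A: sigma = (1.46 × 10¹¹) × 0.002 = 2.92 × 10⁸ Pa = 292 MPa
  B: sigma = (5 × 10¹⁰) × 0.00086 = 4.3 × 10⁷ Pa = 43 MPa
292 MPa > 43 MPa, so A is larger.
Final answer: A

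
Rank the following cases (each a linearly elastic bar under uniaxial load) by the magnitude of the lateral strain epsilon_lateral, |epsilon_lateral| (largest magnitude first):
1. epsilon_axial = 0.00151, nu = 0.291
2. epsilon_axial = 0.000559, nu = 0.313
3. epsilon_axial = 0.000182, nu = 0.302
Model: a linearly elastic bar under uniaxial load, so epsilon_lateral = -nu·epsilon_axial (SI units).
  Case 1: epsilon_lateral = -(0.291 × 0.00151) = -0.0004394
  Case 2: epsilon_lateral = -(0.313 × 0.000559) = -0.000175
  Case 3: epsilon_lateral = -(0.302 × 0.000182) = -5.496 × 10⁻⁵
Ordering by |epsilon_lateral|: 0.0004394 (case 1) > 0.000175 (case 2) > 5.496 × 10⁻⁵ (case 3)
Final answer: 1, 2, 3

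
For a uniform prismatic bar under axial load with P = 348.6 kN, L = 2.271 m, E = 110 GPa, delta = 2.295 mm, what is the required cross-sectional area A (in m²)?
Model: a uniform prismatic bar under axial load, so delta = (P·L) / (A·E).
Solve for A: A = (P·L) / (delta·E).
Convert to SI units:
  P = 348.6 kN = 348600 N
  E = 110 GPa = 1.1 × 10¹¹ Pa
  delta = 2.295 mm = 0.002295 m
Substitute:
  A = (348600 × 2.271) / (0.002295 × (1.1 × 10¹¹))
  A = 0.003136 m²
Final answer: A = 0.003136 m²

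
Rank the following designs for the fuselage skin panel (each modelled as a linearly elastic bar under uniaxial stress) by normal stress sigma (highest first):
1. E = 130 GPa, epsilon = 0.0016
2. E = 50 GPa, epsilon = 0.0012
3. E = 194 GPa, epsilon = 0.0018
Model: a linearly elastic bar under uniaxial stress, so sigma = E·epsilon (SI units).
  Case 1: sigma = (1.3 × 10¹¹) × 0.0016 = 2.08 × 10⁸ Pa = 208 MPa
  Case 2: sigma = (5 × 10¹⁰) × 0.0012 = 6 × 10⁷ Pa = 60 MPa
  Case 3: sigma = (1.94 × 10¹¹) × 0.0018 = 3.492 × 10⁸ Pa = 349.2 MPa
Ordering: 349.2 MPa (case 3) > 208 MPa (case 1) > 60 MPa (case 2)
Final answer: 3, 1, 2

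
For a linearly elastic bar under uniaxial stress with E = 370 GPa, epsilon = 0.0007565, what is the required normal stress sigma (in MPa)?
Model: a linearly elastic bar under uniaxial stress, so epsilon = sigma / E.
Solve for sigma: sigma = epsilon·E.
Convert to SI units:
  E = 370 GPa = 3.7 × 10¹¹ Pa
Substitute:
  sigma = 0.0007565 × (3.7 × 10¹¹)
  sigma = 2.799 × 10⁸ Pa
Convert: sigma = 2.799 × 10⁸ Pa = 279.9 MPa
Final answer: sigma = 279.9 MPa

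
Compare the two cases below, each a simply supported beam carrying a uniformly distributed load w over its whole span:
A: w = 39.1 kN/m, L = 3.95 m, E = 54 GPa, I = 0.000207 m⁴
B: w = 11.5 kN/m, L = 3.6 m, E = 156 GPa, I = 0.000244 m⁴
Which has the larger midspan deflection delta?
Model: a simply supported beam carrying a uniformly distributed load w over its whole span, so delta = (5·w·L^4) / (384·E·I) (SI units).
  A: delta = (5 × 39100 × 3.95^4) / (384 × (5.4 × 10¹⁰) × 0.000207) = 0.01109 m = 11.09 mm
  B: delta = (5 × 11500 × 3.6^4) / (384 × (1.56 × 10¹¹) × 0.000244) = 0.0006607 m = 0.6607 mm
11.09 mm > 0.6607 mm, so A is larger.
Final answer: A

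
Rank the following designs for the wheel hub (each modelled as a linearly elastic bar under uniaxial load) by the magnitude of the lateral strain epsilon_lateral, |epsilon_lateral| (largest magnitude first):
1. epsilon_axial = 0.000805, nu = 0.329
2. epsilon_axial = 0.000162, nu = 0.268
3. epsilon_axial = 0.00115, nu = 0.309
Model: a linearly elastic bar under uniaxial load, so epsilon_lateral = -nu·epsilon_axial (SI units).
  Case 1: epsilon_lateral = -(0.329 × 0.000805) = -0.0002648
  Case 2: epsilon_lateral = -(0.268 × 0.000162) = -4.342 × 10⁻⁵
  Case 3: epsilon_lateral = -(0.309 × 0.00115) = -0.0003553
Ordering by |epsilon_lateral|: 0.0003553 (case 3) > 0.0002648 (case 1) > 4.342 × 10⁻⁵ (case 2)
Final answer: 3, 1, 2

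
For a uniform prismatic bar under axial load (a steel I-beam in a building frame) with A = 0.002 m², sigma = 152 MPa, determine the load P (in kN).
Model: a uniform prismatic bar under axial load, so sigma = P / A.
Solve for P: P = sigma·A.
Convert to SI units:
  sigma = 152 MPa = 1.52 × 10⁸ Pa
Substitute:
  P = (1.52 × 10⁸) × 0.002
  P = 304000 N
Convert: P = 304000 N = 304 kN
Final answer: P = 304 kN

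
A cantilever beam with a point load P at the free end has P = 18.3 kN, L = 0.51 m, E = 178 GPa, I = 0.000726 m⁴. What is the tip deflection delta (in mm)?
Model: a cantilever beam with a point load P at the free end, so delta = (P·L^3) / (3·E·I).
Convert to SI units:
  P = 18.3 kN = 18300 N
  E = 178 GPa = 1.78 × 10¹¹ Pa
Substitute:
  delta = (18300 × 0.51^3) / (3 × (1.78 × 10¹¹) × 0.000726)
  delta = 6.262 × 10⁻⁶ m
Convert: delta = 6.262 × 10⁻⁶ m = 0.006262 mm
Final answer: delta = 0.006262 mm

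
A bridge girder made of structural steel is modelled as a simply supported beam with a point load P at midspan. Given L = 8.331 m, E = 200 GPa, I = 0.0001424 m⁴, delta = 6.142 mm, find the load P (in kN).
Model: a simply supported beam with a point load P at midspan, so delta = (P·L^3) / (48·E·I).
Solve for P: P = (48·delta·E·I) / L^3.
Convert to SI units:
  E = 200 GPa = 2 × 10¹¹ Pa
  delta = 6.142 mm = 0.006142 m
Substitute:
  P = (48 × 0.006142 × (2 × 10¹¹) × 0.0001424) / 8.331^3
  P = 14520 N
Convert: P = 14520 N = 14.52 kN
Final answer: P = 14.52 kN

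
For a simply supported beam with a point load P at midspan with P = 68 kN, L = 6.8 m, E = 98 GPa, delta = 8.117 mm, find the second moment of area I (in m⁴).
Model: a simply supported beam with a point load P at midspan, so delta = (P·L^3) / (48·E·I).
Solve for I: I = (P·L^3) / (48·delta·E).
Convert to SI units:
  P = 68 kN = 68000 N
  E = 98 GPa = 9.8 × 10¹⁰ Pa
  delta = 8.117 mm = 0.008117 m
Substitute:
  I = (68000 × 6.8^3) / (48 × 0.008117 × (9.8 × 10¹⁰))
  I = 0.00056 m⁴
Final answer: I = 0.00056 m⁴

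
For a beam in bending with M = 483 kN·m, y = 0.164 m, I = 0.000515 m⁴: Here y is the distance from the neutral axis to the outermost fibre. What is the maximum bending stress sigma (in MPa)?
Model: a beam in bending, so sigma = (M·y) / I.
Convert to SI units:
  M = 483 kN·m = 483000 N·m
Substitute:
  sigma = (483000 × 0.164) / 0.000515
  sigma = 1.538 × 10⁸ Pa
Convert: sigma = 1.538 × 10⁸ Pa = 153.8 MPa
Final answer: sigma = 153.8 MPa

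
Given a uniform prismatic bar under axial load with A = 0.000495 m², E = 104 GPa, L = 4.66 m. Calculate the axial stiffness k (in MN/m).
Model: a uniform prismatic bar under axial load, so k = (A·E) / L.
Convert to SI units:
  E = 104 GPa = 1.04 × 10¹¹ Pa
Substitute:
  k = (0.000495 × (1.04 × 10¹¹)) / 4.66
  k = 1.105 × 10⁷ N/m
Convert: k = 1.105 × 10⁷ N/m = 11.05 MN/m
Final answer: k = 11.05 MN/m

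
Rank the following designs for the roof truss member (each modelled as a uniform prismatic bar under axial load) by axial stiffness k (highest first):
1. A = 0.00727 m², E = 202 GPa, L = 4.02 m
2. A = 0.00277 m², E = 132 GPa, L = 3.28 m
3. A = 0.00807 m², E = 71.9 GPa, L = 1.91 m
Model: a uniform prismatic bar under axial load, so k = (A·E) / L (SI units).
  Case 1: k = (0.00727 × (2.02 × 10¹¹)) / 4.02 = 3.653 × 10⁸ N/m = 365.3 MN/m
  Case 2: k = (0.00277 × (1.32 × 10¹¹)) / 3.28 = 1.115 × 10⁸ N/m = 111.5 MN/m
  Case 3: k = (0.00807 × (7.19 × 10¹⁰)) / 1.91 = 3.038 × 10⁸ N/m = 303.8 MN/m
Ordering: 365.3 MN/m (case 1) > 303.8 MN/m (case 3) > 111.5 MN/m (case 2)
Final answer: 1, 3, 2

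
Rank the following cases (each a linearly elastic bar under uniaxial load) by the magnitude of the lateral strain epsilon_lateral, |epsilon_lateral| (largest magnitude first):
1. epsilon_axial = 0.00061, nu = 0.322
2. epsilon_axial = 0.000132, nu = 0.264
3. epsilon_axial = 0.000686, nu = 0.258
Model: a linearly elastic bar under uniaxial load, so epsilon_lateral = -nu·epsilon_axial (SI units).
  Case 1: epsilon_lateral = -(0.322 × 0.00061) = -0.0001964
  Case 2: epsilon_lateral = -(0.264 × 0.000132) = -3.485 × 10⁻⁵
  Case 3: epsilon_lateral = -(0.258 × 0.000686) = -0.000177
Ordering by |epsilon_lateral|: 0.0001964 (case 1) > 0.000177 (case 3) > 3.485 × 10⁻⁵ (case 2)
Final answer: 1, 3, 2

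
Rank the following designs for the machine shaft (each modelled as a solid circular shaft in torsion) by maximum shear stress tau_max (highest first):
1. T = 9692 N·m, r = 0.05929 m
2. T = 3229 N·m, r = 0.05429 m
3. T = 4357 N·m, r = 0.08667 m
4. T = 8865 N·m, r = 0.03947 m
Model: a solid circular shaft in torsion, so tau_max = (2·T) / (π·r^3) (SI units).
  Case 1: tau_max = (2 × 9692) / (π × 0.05929^3) = 2.96 × 10⁷ Pa = 29.6 MPa
  Case 2: tau_max = (2 × 3229) / (π × 0.05429^3) = 1.285 × 10⁷ Pa = 12.85 MPa
  Case 3: tau_max = (2 × 4357) / (π × 0.08667^3) = 4.261 × 10⁶ Pa = 4.261 MPa
  Case 4: tau_max = (2 × 8865) / (π × 0.03947^3) = 9.178 × 10⁷ Pa = 91.78 MPa
Ordering: 91.78 MPa (case 4) > 29.6 MPa (case 1) > 12.85 MPa (case 2) > 4.261 MPa (case 3)
Final answer: 4, 1, 2, 3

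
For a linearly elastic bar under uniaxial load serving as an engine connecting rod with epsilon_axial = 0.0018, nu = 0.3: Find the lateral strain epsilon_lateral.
Model: a linearly elastic bar under uniaxial load, so epsilon_lateral = -nu·epsilon_axial.
Substitute:
  epsilon_lateral = -(0.3 × 0.0018)
  epsilon_lateral = -0.00054
Final answer: epsilon_lateral = -0.00054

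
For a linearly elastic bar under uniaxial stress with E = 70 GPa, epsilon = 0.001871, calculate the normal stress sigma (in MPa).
Model: a linearly elastic bar under uniaxial stress, so epsilon = sigma / E.
Solve for sigma: sigma = epsilon·E.
Convert to SI units:
  E = 70 GPa = 7 × 10¹⁰ Pa
Substitute:
  sigma = 0.001871 × (7 × 10¹⁰)
  sigma = 1.31 × 10⁸ Pa
Convert: sigma = 1.31 × 10⁸ Pa = 131 MPa
Final answer: sigma = 131 MPa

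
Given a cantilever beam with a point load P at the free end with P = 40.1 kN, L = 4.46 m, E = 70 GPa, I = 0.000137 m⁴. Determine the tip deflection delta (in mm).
Model: a cantilever beam with a point load P at the free end, so delta = (P·L^3) / (3·E·I).
Convert to SI units:
  P = 40.1 kN = 40100 N
  E = 70 GPa = 7 × 10¹⁰ Pa
Substitute:
  delta = (40100 × 4.46^3) / (3 × (7 × 10¹⁰) × 0.000137)
  delta = 0.1237 m
Convert: delta = 0.1237 m = 123.7 mm
Final answer: delta = 123.7 mm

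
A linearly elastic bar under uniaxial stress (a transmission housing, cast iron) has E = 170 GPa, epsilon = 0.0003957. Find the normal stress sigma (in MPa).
Model: a linearly elastic bar under uniaxial stress, so sigma = E·epsilon.
Convert to SI units:
  E = 170 GPa = 1.7 × 10¹¹ Pa
Substitute:
  sigma = (1.7 × 10¹¹) × 0.0003957
  sigma = 6.727 × 10⁷ Pa
Convert: sigma = 6.727 × 10⁷ Pa = 67.27 MPa
Final answer: sigma = 67.27 MPa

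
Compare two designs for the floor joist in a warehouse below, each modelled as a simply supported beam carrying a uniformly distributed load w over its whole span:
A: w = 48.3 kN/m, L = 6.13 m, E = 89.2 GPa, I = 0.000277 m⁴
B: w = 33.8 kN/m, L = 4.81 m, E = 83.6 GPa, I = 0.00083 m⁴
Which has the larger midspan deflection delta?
Model: a simply supported beam carrying a uniformly distributed load w over its whole span, so delta = (5·w·L^4) / (384·E·I) (SI units).
  A: delta = (5 × 48300 × 6.13^4) / (384 × (8.92 × 10¹⁰) × 0.000277) = 0.03594 m = 35.94 mm
  B: delta = (5 × 33800 × 4.81^4) / (384 × (8.36 × 10¹⁰) × 0.00083) = 0.003395 m = 3.395 mm
35.94 mm > 3.395 mm, so A is larger.
Final answer: A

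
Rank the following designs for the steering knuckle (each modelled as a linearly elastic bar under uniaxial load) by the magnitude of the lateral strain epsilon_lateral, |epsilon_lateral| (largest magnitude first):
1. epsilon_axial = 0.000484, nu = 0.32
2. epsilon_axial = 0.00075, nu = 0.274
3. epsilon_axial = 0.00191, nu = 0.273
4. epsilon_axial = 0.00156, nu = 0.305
Model: a linearly elastic bar under uniaxial load, so epsilon_lateral = -nu·epsilon_axial (SI units).
  Case 1: epsilon_lateral = -(0.32 × 0.000484) = -0.0001549
  Case 2: epsilon_lateral = -(0.274 × 0.00075) = -0.0002055
  Case 3: epsilon_lateral = -(0.273 × 0.00191) = -0.0005214
  Case 4: epsilon_lateral = -(0.305 × 0.00156) = -0.0004758
Ordering by |epsilon_lateral|: 0.0005214 (case 3) > 0.0004758 (case 4) > 0.0002055 (case 2) > 0.0001549 (case 1)
Final answer: 3, 4, 2, 1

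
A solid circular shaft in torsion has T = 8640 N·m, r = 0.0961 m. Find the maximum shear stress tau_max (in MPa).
Model: a solid circular shaft in torsion, so tau_max = (2·T) / (π·r^3).
Substitute:
  tau_max = (2 × 8640) / (π × 0.0961^3)
  tau_max = 6.198 × 10⁶ Pa
Convert: tau_max = 6.198 × 10⁶ Pa = 6.198 MPa
Final answer: tau_max = 6.198 MPa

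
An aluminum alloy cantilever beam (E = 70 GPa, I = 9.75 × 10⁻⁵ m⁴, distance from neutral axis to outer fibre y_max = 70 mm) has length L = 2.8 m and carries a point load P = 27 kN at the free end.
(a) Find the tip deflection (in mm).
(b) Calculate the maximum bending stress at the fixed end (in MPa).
(a) Tip deflection of a cantilever with an end point load: δ = P·L^3 / (3·E·I). Convert P = 27 kN = 27000 N, E = 70 GPa = 7 × 10¹⁰ Pa.
  δ = (27000 × 2.8^3) / (3 × (7 × 10¹⁰) × (9.75 × 10⁻⁵)) = 0.02895 m = 28.95 mm
(b) Maximum bending moment at the fixed end: M = P·L = 27000 × 2.8 = 75600 N·m. Convert y_max = 70 mm = 0.07 m.
  σ = M·y_max / I = (75600 × 0.07) / (9.75 × 10⁻⁵) = 5.428 × 10⁷ Pa = 54.28 MPa
Final answer: (a) δ = 28.95 mm, (b) σ = 54.28 MPa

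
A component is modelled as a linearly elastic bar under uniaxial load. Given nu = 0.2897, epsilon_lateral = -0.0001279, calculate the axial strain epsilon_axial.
Model: a linearly elastic bar under uniaxial load, so epsilon_lateral = -nu·epsilon_axial.
Solve for epsilon_axial: epsilon_axial = -epsilon_lateral / nu.
Substitute:
  epsilon_axial = -(-0.0001279) / 0.2897
  epsilon_axial = 0.0004415
Final answer: epsilon_axial = 0.0004415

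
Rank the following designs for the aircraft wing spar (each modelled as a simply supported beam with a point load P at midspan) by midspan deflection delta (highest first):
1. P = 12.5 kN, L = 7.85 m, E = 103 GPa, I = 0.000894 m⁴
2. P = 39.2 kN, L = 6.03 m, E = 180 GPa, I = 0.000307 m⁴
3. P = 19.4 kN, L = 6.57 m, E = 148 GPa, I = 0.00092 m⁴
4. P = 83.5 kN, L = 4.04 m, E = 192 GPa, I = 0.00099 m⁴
Model: a simply supported beam with a point load P at midspan, so delta = (P·L^3) / (48·E·I) (SI units).
  Case 1: delta = (12500 × 7.85^3) / (48 × (1.03 × 10¹¹) × 0.000894) = 0.001368 m = 1.368 mm
  Case 2: delta = (39200 × 6.03^3) / (48 × (1.8 × 10¹¹) × 0.000307) = 0.00324 m = 3.24 mm
  Case 3: delta = (19400 × 6.57^3) / (48 × (1.48 × 10¹¹) × 0.00092) = 0.0008418 m = 0.8418 mm
  Case 4: delta = (83500 × 4.04^3) / (48 × (1.92 × 10¹¹) × 0.00099) = 0.0006035 m = 0.6035 mm
Ordering: 3.24 mm (case 2) > 1.368 mm (case 1) > 0.8418 mm (case 3) > 0.6035 mm (case 4)
Final answer: 2, 1, 3, 4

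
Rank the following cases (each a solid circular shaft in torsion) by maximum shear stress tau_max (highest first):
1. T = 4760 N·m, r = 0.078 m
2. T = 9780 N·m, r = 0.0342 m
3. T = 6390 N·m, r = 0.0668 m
Model: a solid circular shaft in torsion, so tau_max = (2·T) / (π·r^3) (SI units).
  Case 1: tau_max = (2 × 4760) / (π × 0.078^3) = 6.386 × 10⁶ Pa = 6.386 MPa
  Case 2: tau_max = (2 × 9780) / (π × 0.0342^3) = 1.556 × 10⁸ Pa = 155.6 MPa
  Case 3: tau_max = (2 × 6390) / (π × 0.0668^3) = 1.365 × 10⁷ Pa = 13.65 MPa
Ordering: 155.6 MPa (case 2) > 13.65 MPa (case 3) > 6.386 MPa (case 1)
Final answer: 2, 3, 1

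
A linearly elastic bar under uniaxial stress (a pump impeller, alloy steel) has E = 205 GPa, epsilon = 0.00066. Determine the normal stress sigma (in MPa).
Model: a linearly elastic bar under uniaxial stress, so sigma = E·epsilon.
Convert to SI units:
  E = 205 GPa = 2.05 × 10¹¹ Pa
Substitute:
  sigma = (2.05 × 10¹¹) × 0.00066
  sigma = 1.353 × 10⁸ Pa
Convert: sigma = 1.353 × 10⁸ Pa = 135.3 MPa
Final answer: sigma = 135.3 MPa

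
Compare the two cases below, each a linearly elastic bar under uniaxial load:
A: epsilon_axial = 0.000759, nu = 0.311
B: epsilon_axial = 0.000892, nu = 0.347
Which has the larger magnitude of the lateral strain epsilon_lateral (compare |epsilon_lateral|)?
Model: a linearly elastic bar under uniaxial load, so epsilon_lateral = -nu·epsilon_axial (SI units).
  A: epsilon_lateral = -(0.311 × 0.000759) = -0.000236
  B: epsilon_lateral = -(0.347 × 0.000892) = -0.0003095
|epsilon_lateral|: A = 0.000236, B = 0.0003095, so B is larger in magnitude.
Final answer: B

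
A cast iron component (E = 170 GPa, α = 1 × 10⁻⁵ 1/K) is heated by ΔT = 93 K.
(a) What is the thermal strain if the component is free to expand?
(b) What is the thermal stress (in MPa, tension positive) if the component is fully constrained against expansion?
(a) Free thermal strain ε_th = α·ΔT = (1 × 10⁻⁵) × 93 = 0.00093
(b) Fully constrained, the expansion is suppressed, so σ = -E·α·ΔT. Convert E = 170 GPa = 1.7 × 10¹¹ Pa.
  σ = -(1.7 × 10¹¹) × (1 × 10⁻⁵) × 93 = -1.581 × 10⁸ Pa = -158.1 MPa (compressive)
Final answer: (a) ε_th = 0.00093, (b) σ = -158.1 MPa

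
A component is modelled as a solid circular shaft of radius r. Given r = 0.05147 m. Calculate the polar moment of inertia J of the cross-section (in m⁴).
Model: a solid circular shaft of radius r, so J = (π·r^4) / 2.
Substitute:
  J = (π × 0.05147^4) / 2
  J = 1.102 × 10⁻⁵ m⁴
Final answer: J = 1.102 × 10⁻⁵ m⁴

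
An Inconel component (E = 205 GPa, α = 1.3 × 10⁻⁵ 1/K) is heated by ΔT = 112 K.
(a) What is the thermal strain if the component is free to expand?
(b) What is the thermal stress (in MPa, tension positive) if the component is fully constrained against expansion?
(a) Free thermal strain ε_th = α·ΔT = (1.3 × 10⁻⁵) × 112 = 0.001456
(b) Fully constrained, the expansion is suppressed, so σ = -E·α·ΔT. Convert E = 205 GPa = 2.05 × 10¹¹ Pa.
  σ = -(2.05 × 10¹¹) × (1.3 × 10⁻⁵) × 112 = -2.985 × 10⁸ Pa = -298.5 MPa (compressive)
Final answer: (a) ε_th = 0.001456, (b) σ = -298.5 MPa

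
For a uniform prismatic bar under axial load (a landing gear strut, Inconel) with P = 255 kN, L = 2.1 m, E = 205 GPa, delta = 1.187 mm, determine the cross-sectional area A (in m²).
Model: a uniform prismatic bar under axial load, so delta = (P·L) / (A·E).
Solve for A: A = (P·L) / (delta·E).
Convert to SI units:
  P = 255 kN = 255000 N
  E = 205 GPa = 2.05 × 10¹¹ Pa
  delta = 1.187 mm = 0.001187 m
Substitute:
  A = (255000 × 2.1) / (0.001187 × (2.05 × 10¹¹))
  A = 0.002201 m²
Final answer: A = 0.002201 m²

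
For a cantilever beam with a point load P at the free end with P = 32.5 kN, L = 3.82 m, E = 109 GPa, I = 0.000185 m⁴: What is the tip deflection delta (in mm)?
Model: a cantilever beam with a point load P at the free end, so delta = (P·L^3) / (3·E·I).
Convert to SI units:
  P = 32.5 kN = 32500 N
  E = 109 GPa = 1.09 × 10¹¹ Pa
Substitute:
  delta = (32500 × 3.82^3) / (3 × (1.09 × 10¹¹) × 0.000185)
  delta = 0.02995 m
Convert: delta = 0.02995 m = 29.95 mm
Final answer: delta = 29.95 mm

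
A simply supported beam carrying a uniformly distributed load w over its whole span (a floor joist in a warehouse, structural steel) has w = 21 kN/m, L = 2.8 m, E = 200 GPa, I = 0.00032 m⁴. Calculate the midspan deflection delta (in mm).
Model: a simply supported beam carrying a uniformly distributed load w over its whole span, so delta = (5·w·L^4) / (384·E·I).
Convert to SI units:
  w = 21 kN/m = 21000 N/m
  E = 200 GPa = 2 × 10¹¹ Pa
Substitute:
  delta = (5 × 21000 × 2.8^4) / (384 × (2 × 10¹¹) × 0.00032)
  delta = 0.0002626 m
Convert: delta = 0.0002626 m = 0.2626 mm
Final answer: delta = 0.2626 mm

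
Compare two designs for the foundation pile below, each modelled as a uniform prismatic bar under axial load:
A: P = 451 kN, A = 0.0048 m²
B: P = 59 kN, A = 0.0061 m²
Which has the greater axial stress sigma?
Model: a uniform prismatic bar under axial load, so sigma = P / A (SI units).
  A: sigma = 451000 / 0.0048 = 9.396 × 10⁷ Pa = 93.96 MPa
  B: sigma = 59000 / 0.0061 = 9.672 × 10⁶ Pa = 9.672 MPa
93.96 MPa > 9.672 MPa, so A is larger.
Final answer: A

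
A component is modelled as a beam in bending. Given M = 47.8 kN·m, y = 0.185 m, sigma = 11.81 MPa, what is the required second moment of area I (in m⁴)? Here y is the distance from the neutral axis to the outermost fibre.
Model: a beam in bending, so sigma = (M·y) / I.
Solve for I: I = (M·y) / sigma.
Convert to SI units:
  M = 47.8 kN·m = 47800 N·m
  sigma = 11.81 MPa = 1.181 × 10⁷ Pa
Substitute:
  I = (47800 × 0.185) / (1.181 × 10⁷)
  I = 0.0007488 m⁴
Final answer: I = 0.0007488 m⁴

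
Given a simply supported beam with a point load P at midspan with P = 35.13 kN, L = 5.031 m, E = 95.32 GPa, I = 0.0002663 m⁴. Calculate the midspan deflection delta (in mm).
Model: a simply supported beam with a point load P at midspan, so delta = (P·L^3) / (48·E·I).
Convert to SI units:
  P = 35.13 kN = 35130 N
  E = 95.32 GPa = 9.532 × 10¹⁰ Pa
Substitute:
  delta = (35130 × 5.031^3) / (48 × (9.532 × 10¹⁰) × 0.0002663)
  delta = 0.003672 m
Convert: delta = 0.003672 m = 3.672 mm
Final answer: delta = 3.672 mm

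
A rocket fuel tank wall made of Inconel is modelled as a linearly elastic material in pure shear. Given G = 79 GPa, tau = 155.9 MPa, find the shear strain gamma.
Model: a linearly elastic material in pure shear, so tau = G·gamma.
Solve for gamma: gamma = tau / G.
Convert to SI units:
  G = 79 GPa = 7.9 × 10¹⁰ Pa
  tau = 155.9 MPa = 1.559 × 10⁸ Pa
Substitute:
  gamma = (1.559 × 10⁸) / (7.9 × 10¹⁰)
  gamma = 0.001973
Final answer: gamma = 0.001973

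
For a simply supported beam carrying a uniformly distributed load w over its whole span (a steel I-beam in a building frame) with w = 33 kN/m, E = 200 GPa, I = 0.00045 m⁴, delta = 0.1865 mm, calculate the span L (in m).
Model: a simply supported beam carrying a uniformly distributed load w over its whole span, so delta = (5·w·L^4) / (384·E·I).
Solve for L: L = ((384·delta·E·I) / (5·w))^(1/4).
Convert to SI units:
  w = 33 kN/m = 33000 N/m
  E = 200 GPa = 2 × 10¹¹ Pa
  delta = 0.1865 mm = 0.0001865 m
Substitute:
  L = ((384 × 0.0001865 × (2 × 10¹¹) × 0.00045) / (5 × 33000))^(1/4)
  L = 2.5 m
Final answer: L = 2.5 m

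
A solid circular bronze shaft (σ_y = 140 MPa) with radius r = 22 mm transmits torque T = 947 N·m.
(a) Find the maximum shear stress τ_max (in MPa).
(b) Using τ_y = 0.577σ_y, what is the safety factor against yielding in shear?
(a) For a solid circular shaft, τ_max = T·r/J with J = π·r^4/2, i.e. τ_max = 2·T / (π·r^3). Convert r = 22 mm = 0.022 m.
  τ_max = (2 × 947) / (π × 0.022^3) = 5.662 × 10⁷ Pa = 56.62 MPa
(b) τ_y = 0.577 × 140 = 80.78 MPa
  SF = τ_y/τ_max = 80.78 / 56.62 = 1.427
Final answer: (a) τ_max = 56.62 MPa, (b) SF = 1.427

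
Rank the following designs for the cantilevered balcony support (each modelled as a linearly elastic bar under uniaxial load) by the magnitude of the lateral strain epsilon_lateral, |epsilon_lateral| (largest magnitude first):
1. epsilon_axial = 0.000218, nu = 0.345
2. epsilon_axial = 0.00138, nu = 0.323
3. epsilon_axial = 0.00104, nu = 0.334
Model: a linearly elastic bar under uniaxial load, so epsilon_lateral = -nu·epsilon_axial (SI units).
  Case 1: epsilon_lateral = -(0.345 × 0.000218) = -7.521 × 10⁻⁵
  Case 2: epsilon_lateral = -(0.323 × 0.00138) = -0.0004457
  Case 3: epsilon_lateral = -(0.334 × 0.00104) = -0.0003474
Ordering by |epsilon_lateral|: 0.0004457 (case 2) > 0.0003474 (case 3) > 7.521 × 10⁻⁵ (case 1)
Final answer: 2, 3, 1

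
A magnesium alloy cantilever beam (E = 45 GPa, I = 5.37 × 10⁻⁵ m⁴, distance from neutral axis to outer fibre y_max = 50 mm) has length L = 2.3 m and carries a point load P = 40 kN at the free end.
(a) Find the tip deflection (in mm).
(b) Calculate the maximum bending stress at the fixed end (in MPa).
(a) Tip deflection of a cantilever with an end point load: δ = P·L^3 / (3·E·I). Convert P = 40 kN = 40000 N, E = 45 GPa = 4.5 × 10¹⁰ Pa.
  δ = (40000 × 2.3^3) / (3 × (4.5 × 10¹⁰) × (5.37 × 10⁻⁵)) = 0.06713 m = 67.13 mm
(b) Maximum bending moment at the fixed end: M = P·L = 40000 × 2.3 = 92000 N·m. Convert y_max = 50 mm = 0.05 m.
  σ = M·y_max / I = (92000 × 0.05) / (5.37 × 10⁻⁵) = 8.566 × 10⁷ Pa = 85.66 MPa
Final answer: (a) δ = 67.13 mm, (b) σ = 85.66 MPa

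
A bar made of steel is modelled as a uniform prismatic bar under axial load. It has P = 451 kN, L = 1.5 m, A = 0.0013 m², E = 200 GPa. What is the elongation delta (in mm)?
Model: a uniform prismatic bar under axial load, so delta = (P·L) / (A·E).
Convert to SI units:
  P = 451 kN = 451000 N
  E = 200 GPa = 2 × 10¹¹ Pa
Substitute:
  delta = (451000 × 1.5) / (0.0013 × (2 × 10¹¹))
  delta = 0.002602 m
Convert: delta = 0.002602 m = 2.602 mm
Final answer: delta = 2.602 mm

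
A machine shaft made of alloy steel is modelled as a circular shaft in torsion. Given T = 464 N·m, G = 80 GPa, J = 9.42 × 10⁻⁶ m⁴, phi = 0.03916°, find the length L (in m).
Model: a circular shaft in torsion, so phi = (T·L) / (G·J).
Solve for L: L = (phi·G·J) / T.
Convert to SI units:
  G = 80 GPa = 8 × 10¹⁰ Pa
  phi = 0.03916° = 0.0006835 rad
Substitute:
  L = (0.0006835 × (8 × 10¹⁰) × (9.42 × 10⁻⁶)) / 464
  L = 1.11 m
Final answer: L = 1.11 m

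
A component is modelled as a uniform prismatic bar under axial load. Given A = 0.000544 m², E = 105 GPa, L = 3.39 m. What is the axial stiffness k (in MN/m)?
Model: a uniform prismatic bar under axial load, so k = (A·E) / L.
Convert to SI units:
  E = 105 GPa = 1.05 × 10¹¹ Pa
Substitute:
  k = (0.000544 × (1.05 × 10¹¹)) / 3.39
  k = 1.685 × 10⁷ N/m
Convert: k = 1.685 × 10⁷ N/m = 16.85 MN/m
Final answer: k = 16.85 MN/m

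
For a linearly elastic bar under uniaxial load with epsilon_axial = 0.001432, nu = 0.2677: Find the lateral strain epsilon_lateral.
Model: a linearly elastic bar under uniaxial load, so epsilon_lateral = -nu·epsilon_axial.
Substitute:
  epsilon_lateral = -(0.2677 × 0.001432)
  epsilon_lateral = -0.0003833
Final answer: epsilon_lateral = -0.0003833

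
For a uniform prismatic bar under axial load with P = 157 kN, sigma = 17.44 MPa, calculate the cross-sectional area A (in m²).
Model: a uniform prismatic bar under axial load, so sigma = P / A.
Solve for A: A = P / sigma.
Convert to SI units:
  P = 157 kN = 157000 N
  sigma = 17.44 MPa = 1.744 × 10⁷ Pa
Substitute:
  A = 157000 / (1.744 × 10⁷)
  A = 0.009002 m²
Final answer: A = 0.009002 m²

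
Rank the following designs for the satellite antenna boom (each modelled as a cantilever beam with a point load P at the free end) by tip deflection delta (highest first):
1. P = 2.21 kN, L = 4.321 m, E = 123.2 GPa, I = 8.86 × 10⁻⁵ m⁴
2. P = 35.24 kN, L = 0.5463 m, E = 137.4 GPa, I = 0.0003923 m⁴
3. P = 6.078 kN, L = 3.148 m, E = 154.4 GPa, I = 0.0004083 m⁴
Model: a cantilever beam with a point load P at the free end, so delta = (P·L^3) / (3·E·I) (SI units).
  Case 1: delta = (2210 × 4.321^3) / (3 × (1.232 × 10¹¹) × (8.86 × 10⁻⁵)) = 0.005445 m = 5.445 mm
  Case 2: delta = (35240 × 0.5463^3) / (3 × (1.374 × 10¹¹) × 0.0003923) = 3.553 × 10⁻⁵ m = 0.03553 mm
  Case 3: delta = (6078 × 3.148^3) / (3 × (1.544 × 10¹¹) × 0.0004083) = 0.001003 m = 1.003 mm
Ordering: 5.445 mm (case 1) > 1.003 mm (case 3) > 0.03553 mm (case 2)
Final answer: 1, 3, 2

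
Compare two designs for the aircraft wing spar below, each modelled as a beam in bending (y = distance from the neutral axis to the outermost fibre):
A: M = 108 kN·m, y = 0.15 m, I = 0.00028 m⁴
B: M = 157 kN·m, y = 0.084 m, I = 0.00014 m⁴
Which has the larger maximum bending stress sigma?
Model: a beam in bending (y = distance from the neutral axis to the outermost fibre), so sigma = (M·y) / I (SI units).
  A: sigma = (108000 × 0.15) / 0.00028 = 5.786 × 10⁷ Pa = 57.86 MPa
  B: sigma = (157000 × 0.084) / 0.00014 = 9.42 × 10⁷ Pa = 94.2 MPa
94.2 MPa > 57.86 MPa, so B is larger.
Final answer: B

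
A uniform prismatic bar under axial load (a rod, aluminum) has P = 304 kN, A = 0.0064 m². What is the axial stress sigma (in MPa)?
Model: a uniform prismatic bar under axial load, so sigma = P / A.
Convert to SI units:
  P = 304 kN = 304000 N
Substitute:
  sigma = 304000 / 0.0064
  sigma = 4.75 × 10⁷ Pa
Convert: sigma = 4.75 × 10⁷ Pa = 47.5 MPa
Final answer: sigma = 47.5 MPa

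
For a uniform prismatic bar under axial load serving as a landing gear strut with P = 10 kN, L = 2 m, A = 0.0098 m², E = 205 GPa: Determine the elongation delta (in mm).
Model: a uniform prismatic bar under axial load, so delta = (P·L) / (A·E).
Convert to SI units:
  P = 10 kN = 10000 N
  E = 205 GPa = 2.05 × 10¹¹ Pa
Substitute:
  delta = (10000 × 2) / (0.0098 × (2.05 × 10¹¹))
  delta = 9.955 × 10⁻⁶ m
Convert: delta = 9.955 × 10⁻⁶ m = 0.009955 mm
Final answer: delta = 0.009955 mm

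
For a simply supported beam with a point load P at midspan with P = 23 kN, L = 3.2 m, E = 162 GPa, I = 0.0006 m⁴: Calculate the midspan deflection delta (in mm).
Model: a simply supported beam with a point load P at midspan, so delta = (P·L^3) / (48·E·I).
Convert to SI units:
  P = 23 kN = 23000 N
  E = 162 GPa = 1.62 × 10¹¹ Pa
Substitute:
  delta = (23000 × 3.2^3) / (48 × (1.62 × 10¹¹) × 0.0006)
  delta = 0.0001615 m
Convert: delta = 0.0001615 m = 0.1615 mm
Final answer: delta = 0.1615 mm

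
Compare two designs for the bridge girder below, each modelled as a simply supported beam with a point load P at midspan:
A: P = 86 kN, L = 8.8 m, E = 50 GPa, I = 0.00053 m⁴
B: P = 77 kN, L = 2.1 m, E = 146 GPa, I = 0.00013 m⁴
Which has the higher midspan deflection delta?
Model: a simply supported beam with a point load P at midspan, so delta = (P·L^3) / (48·E·I) (SI units).
  A: delta = (86000 × 8.8^3) / (48 × (5 × 10¹⁰) × 0.00053) = 0.04607 m = 46.07 mm
  B: delta = (77000 × 2.1^3) / (48 × (1.46 × 10¹¹) × 0.00013) = 0.0007827 m = 0.7827 mm
46.07 mm > 0.7827 mm, so A is larger.
Final answer: A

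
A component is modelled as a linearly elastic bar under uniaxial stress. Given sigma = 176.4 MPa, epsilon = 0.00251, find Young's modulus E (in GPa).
Model: a linearly elastic bar under uniaxial stress, so epsilon = sigma / E.
Solve for E: E = sigma / epsilon.
Convert to SI units:
  sigma = 176.4 MPa = 1.764 × 10⁸ Pa
Substitute:
  E = (1.764 × 10⁸) / 0.00251
  E = 7.028 × 10¹⁰ Pa
Convert: E = 7.028 × 10¹⁰ Pa = 70.28 GPa
Final answer: E = 70.28 GPa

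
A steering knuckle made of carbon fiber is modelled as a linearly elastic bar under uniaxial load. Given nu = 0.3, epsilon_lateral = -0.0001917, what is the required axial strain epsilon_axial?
Model: a linearly elastic bar under uniaxial load, so epsilon_lateral = -nu·epsilon_axial.
Solve for epsilon_axial: epsilon_axial = -epsilon_lateral / nu.
Substitute:
  epsilon_axial = -(-0.0001917) / 0.3
  epsilon_axial = 0.000639
Final answer: epsilon_axial = 0.000639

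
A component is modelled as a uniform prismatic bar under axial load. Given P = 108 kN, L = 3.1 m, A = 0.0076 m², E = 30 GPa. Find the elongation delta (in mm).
Model: a uniform prismatic bar under axial load, so delta = (P·L) / (A·E).
Convert to SI units:
  P = 108 kN = 108000 N
  E = 30 GPa = 3 × 10¹⁰ Pa
Substitute:
  delta = (108000 × 3.1) / (0.0076 × (3 × 10¹⁰))
  delta = 0.001468 m
Convert: delta = 0.001468 m = 1.468 mm
Final answer: delta = 1.468 mm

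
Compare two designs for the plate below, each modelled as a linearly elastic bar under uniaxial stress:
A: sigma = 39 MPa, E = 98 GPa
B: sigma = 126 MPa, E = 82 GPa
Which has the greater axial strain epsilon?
Model: a linearly elastic bar under uniaxial stress, so epsilon = sigma / E (SI units).
  A: epsilon = (3.9 × 10⁷) / (9.8 × 10¹⁰) = 0.000398
  B: epsilon = (1.26 × 10⁸) / (8.2 × 10¹⁰) = 0.001537
0.001537 > 0.000398, so B is larger.
Final answer: B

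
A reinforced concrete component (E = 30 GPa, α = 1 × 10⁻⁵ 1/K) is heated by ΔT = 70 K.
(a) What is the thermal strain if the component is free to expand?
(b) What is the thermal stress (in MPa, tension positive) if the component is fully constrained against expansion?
(a) Free thermal strain ε_th = α·ΔT = (1 × 10⁻⁵) × 70 = 0.0007
(b) Fully constrained, the expansion is suppressed, so σ = -E·α·ΔT. Convert E = 30 GPa = 3 × 10¹⁰ Pa.
  σ = -(3 × 10¹⁰) × (1 × 10⁻⁵) × 70 = -2.1 × 10⁷ Pa = -21 MPa (compressive)
Final answer: (a) ε_th = 0.0007, (b) σ = -21 MPa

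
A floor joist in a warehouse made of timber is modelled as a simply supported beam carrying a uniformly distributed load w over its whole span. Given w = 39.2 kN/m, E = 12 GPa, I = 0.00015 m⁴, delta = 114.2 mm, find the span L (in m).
Model: a simply supported beam carrying a uniformly distributed load w over its whole span, so delta = (5·w·L^4) / (384·E·I).
Solve for L: L = ((384·delta·E·I) / (5·w))^(1/4).
Convert to SI units:
  w = 39.2 kN/m = 39200 N/m
  E = 12 GPa = 1.2 × 10¹⁰ Pa
  delta = 114.2 mm = 0.1142 m
Substitute:
  L = ((384 × 0.1142 × (1.2 × 10¹⁰) × 0.00015) / (5 × 39200))^(1/4)
  L = 4.48 m
Final answer: L = 4.48 m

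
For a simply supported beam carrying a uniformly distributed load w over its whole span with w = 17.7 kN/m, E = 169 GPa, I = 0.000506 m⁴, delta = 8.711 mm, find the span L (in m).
Model: a simply supported beam carrying a uniformly distributed load w over its whole span, so delta = (5·w·L^4) / (384·E·I).
Solve for L: L = ((384·delta·E·I) / (5·w))^(1/4).
Convert to SI units:
  w = 17.7 kN/m = 17700 N/m
  E = 169 GPa = 1.69 × 10¹¹ Pa
  delta = 8.711 mm = 0.008711 m
Substitute:
  L = ((384 × 0.008711 × (1.69 × 10¹¹) × 0.000506) / (5 × 17700))^(1/4)
  L = 7.54 m
Final answer: L = 7.54 m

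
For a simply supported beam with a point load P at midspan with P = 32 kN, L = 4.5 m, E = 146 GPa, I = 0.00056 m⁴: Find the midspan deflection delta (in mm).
Model: a simply supported beam with a point load P at midspan, so delta = (P·L^3) / (48·E·I).
Convert to SI units:
  P = 32 kN = 32000 N
  E = 146 GPa = 1.46 × 10¹¹ Pa
Substitute:
  delta = (32000 × 4.5^3) / (48 × (1.46 × 10¹¹) × 0.00056)
  delta = 0.000743 m
Convert: delta = 0.000743 m = 0.743 mm
Final answer: delta = 0.743 mm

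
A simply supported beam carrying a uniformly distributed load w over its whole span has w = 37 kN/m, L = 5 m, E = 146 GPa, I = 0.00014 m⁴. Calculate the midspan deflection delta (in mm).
Model: a simply supported beam carrying a uniformly distributed load w over its whole span, so delta = (5·w·L^4) / (384·E·I).
Convert to SI units:
  w = 37 kN/m = 37000 N/m
  E = 146 GPa = 1.46 × 10¹¹ Pa
Substitute:
  delta = (5 × 37000 × 5^4) / (384 × (1.46 × 10¹¹) × 0.00014)
  delta = 0.01473 m
Convert: delta = 0.01473 m = 14.73 mm
Final answer: delta = 14.73 mm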